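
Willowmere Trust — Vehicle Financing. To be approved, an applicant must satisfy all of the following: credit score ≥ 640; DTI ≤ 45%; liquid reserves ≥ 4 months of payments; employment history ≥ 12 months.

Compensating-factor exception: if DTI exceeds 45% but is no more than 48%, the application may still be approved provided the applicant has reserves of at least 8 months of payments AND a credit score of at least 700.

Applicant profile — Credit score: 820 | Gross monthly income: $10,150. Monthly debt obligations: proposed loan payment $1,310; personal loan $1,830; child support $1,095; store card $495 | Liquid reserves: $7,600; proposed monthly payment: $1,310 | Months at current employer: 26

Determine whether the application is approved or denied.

Credit score 820 ≥ 640 (meets base)
Total debts = (1,310 + 1,830 + 1,095 + 495) = 4,730. DTI: 4,730 ÷ 10,150 = 46.6%, over the 45% base limit.
Liquid reserves cover 7,600/1,310 = 5.8 months — ≥ 4 required
Employment 26 ≥ 12 months
DTI 46.6% is within the 45%–48% exception band; checking compensating factors.
Override check — reserves: 5.8 mo (short of 8); score: 820 (ok).
Compensating-factor requirement not fully met.

Denied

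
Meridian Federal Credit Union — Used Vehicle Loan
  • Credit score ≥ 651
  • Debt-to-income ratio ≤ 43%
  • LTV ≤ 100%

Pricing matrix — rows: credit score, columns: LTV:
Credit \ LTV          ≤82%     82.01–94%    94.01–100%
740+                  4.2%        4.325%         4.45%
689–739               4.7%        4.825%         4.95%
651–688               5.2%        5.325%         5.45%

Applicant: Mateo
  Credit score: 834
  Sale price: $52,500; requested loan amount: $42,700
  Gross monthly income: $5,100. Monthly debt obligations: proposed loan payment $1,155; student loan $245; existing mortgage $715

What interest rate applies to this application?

4.2%

Credit score 834 ≥ 651; Total monthly debts = (1,155 + 245 + 715) = 2,115. Debt-to-income = 2,115/5,100 = 41.5% — meets 43% limit
Loan-to-value = 42,700/52,500 = 81.3% — pass (100% max)
Credit 834 → row 740+; LTV 81.3% → column ≤82%. Grid cell → 4.2%.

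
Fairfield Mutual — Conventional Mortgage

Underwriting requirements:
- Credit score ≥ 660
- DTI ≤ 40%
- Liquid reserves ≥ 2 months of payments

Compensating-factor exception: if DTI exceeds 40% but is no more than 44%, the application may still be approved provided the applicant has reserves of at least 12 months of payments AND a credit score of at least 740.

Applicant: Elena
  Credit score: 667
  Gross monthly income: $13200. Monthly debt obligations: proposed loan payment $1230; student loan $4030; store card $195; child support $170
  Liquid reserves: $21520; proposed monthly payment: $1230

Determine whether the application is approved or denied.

Denied

Credit score 667 ≥ 660 (meets base)
Total debts = (1,230 + 4,030 + 195 + 170) = 5,625. DTI: 5,625 ÷ 13,200 = 42.6%, over the 40% base limit.
Liquid reserves cover 21,520/1,230 = 17.5 months — ≥ 2 required
DTI 42.6% is within the 40%–44% exception band; checking compensating factors.
Override check — reserves: 17.5 mo (ok); score: 667 (below 740).
Override conditions not both satisfied; exception does not apply.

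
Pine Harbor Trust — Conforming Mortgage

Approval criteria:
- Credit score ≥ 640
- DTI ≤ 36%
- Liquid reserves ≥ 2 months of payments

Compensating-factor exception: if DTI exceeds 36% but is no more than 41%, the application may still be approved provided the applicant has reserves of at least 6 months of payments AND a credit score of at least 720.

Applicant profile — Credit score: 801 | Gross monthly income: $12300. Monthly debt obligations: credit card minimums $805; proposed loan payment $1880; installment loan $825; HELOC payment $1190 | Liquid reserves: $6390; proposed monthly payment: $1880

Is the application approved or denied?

Denied

Credit score 801 ≥ 640 (meets base)
Total debts = (805 + 1,880 + 825 + 1,190) = 4,700. DTI: 4,700 ÷ 12,300 = 38.2%, over the 36% base limit.
Reserves: 6,390 ÷ 1,880 = 3.4 months (meets 2-month minimum)
DTI 38.2% is within the 36%–41% exception band; checking compensating factors.
Reserves 3.4 < 6 months; credit score 801 ≥ 720.
Compensating-factor requirement not fully met.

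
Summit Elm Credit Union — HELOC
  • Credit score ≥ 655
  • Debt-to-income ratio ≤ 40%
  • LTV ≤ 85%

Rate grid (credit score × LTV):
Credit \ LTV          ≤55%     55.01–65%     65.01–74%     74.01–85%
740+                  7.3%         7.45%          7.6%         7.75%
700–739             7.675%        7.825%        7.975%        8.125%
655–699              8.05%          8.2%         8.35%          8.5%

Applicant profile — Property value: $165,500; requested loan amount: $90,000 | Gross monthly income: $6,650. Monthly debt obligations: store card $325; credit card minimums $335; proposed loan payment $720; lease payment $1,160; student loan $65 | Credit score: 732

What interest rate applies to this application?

7.675%

Credit score 732 ≥ 655; Total monthly debts = (325 + 335 + 720 + 1,160 + 65) = 2,605. DTI: 2,605 ÷ 6,650 = 39.2%, within the 40% cap
LTV = 90,000/165,500 = 54.4% ≤ 85%
Credit 732 → row 700–739; LTV 54.4% → column ≤55%. Grid cell → 7.675%.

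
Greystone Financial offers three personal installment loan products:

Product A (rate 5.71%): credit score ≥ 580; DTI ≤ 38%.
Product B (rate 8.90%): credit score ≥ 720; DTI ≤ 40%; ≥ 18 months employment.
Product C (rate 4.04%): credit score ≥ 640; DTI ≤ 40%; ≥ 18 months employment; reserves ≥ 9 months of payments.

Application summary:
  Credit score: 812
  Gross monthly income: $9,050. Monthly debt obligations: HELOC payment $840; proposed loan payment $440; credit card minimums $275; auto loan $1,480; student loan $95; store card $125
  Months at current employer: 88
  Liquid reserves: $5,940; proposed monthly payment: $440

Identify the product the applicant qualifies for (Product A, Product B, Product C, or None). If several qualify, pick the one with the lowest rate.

Product C

Total debts = (840 + 440 + 275 + 1,480 + 95 + 125) = 3,255; DTI = 3,255/9,050 = 36%.
Reserves = 5,940/440 = 13.5 months.
Product A: score 812 ≥ 580; DTI 36% ≤ 38% → qualifies.
Product B: score 812 ≥ 720; DTI 36% ≤ 40%; employment 88 ≥ 18 mo → qualifies.
Product C: score 812 ≥ 640; DTI 36% ≤ 40%; employment 88 ≥ 18 mo; reserves 13.5 ≥ 9 mo → qualifies.
Qualifying: Product A, Product B, Product C. Lowest rate is 4.04% → Product C.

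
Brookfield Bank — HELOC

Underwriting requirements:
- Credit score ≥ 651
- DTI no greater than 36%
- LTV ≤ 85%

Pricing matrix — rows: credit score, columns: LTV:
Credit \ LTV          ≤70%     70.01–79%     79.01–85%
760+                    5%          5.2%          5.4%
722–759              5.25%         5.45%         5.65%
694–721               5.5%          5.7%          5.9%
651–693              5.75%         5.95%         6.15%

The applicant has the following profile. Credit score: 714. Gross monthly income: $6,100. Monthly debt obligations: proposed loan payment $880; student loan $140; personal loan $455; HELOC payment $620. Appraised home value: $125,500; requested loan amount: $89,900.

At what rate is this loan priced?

Credit score 714 ≥ 651; Total monthly debts = (880 + 140 + 455 + 620) = 2,095. DTI: 2,095 ÷ 6,100 = 34.3%, within the 36% cap
LTV: 89,900 ÷ 125,500 = 71.6%, within 85% cap
Score 714 is in the 694–721 band; LTV 71.6% is in the 70.01–79% band → 5.7%.

5.7%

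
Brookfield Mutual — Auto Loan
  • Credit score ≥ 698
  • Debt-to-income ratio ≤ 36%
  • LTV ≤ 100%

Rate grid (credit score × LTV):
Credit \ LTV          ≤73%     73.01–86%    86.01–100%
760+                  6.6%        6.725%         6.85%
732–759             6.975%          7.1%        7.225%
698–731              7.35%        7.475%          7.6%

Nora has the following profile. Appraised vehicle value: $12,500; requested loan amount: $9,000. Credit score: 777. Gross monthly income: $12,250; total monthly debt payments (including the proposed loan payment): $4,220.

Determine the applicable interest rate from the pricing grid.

6.6%

Credit score 777 ≥ 698; DTI = 4,220/12,250 = 34.4% ≤ 36%
LTV = 9,000/12,500 = 72% ≤ 100%
Credit 777 → row 760+; LTV 72% → column ≤73%. Grid cell → 6.6%.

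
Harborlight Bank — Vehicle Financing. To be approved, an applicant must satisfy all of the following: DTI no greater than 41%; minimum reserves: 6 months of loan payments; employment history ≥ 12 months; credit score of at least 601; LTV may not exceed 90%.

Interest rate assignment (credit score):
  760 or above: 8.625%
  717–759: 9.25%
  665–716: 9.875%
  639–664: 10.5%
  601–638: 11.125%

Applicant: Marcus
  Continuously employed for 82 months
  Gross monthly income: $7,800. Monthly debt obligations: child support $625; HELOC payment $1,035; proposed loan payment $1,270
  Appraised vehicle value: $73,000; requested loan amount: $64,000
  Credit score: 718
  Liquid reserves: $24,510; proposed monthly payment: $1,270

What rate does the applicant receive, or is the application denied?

Credit score 718 ≥ 601 (meets minimum)
Reserves = 24,510/1,270 = 19.3 months ≥ 6
Employment 82 ≥ 12 months
LTV = 64,000/73,000 = 87.7% ≤ 90%
Total monthly debts = (625 + 1,035 + 1,270) = 2,930. Debt-to-income = 2,930/7,800 = 37.6% — meets 41% limit
All requirements met. Score 718 falls in the 717–759 tier → 9.25%.

Approved at 9.25%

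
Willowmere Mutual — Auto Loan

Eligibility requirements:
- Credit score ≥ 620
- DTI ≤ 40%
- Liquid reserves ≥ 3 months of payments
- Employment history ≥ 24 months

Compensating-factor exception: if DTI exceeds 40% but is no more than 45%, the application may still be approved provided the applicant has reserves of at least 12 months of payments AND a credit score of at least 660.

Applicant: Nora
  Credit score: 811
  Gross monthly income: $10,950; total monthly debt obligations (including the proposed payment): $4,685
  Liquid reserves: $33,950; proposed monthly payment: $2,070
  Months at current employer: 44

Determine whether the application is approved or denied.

Approved

Credit score 811 ≥ 620 (meets base)
DTI = 4,685/10,950 = 42.8% > 40% — standard DTI limit exceeded.
Reserves: 33,950 ÷ 2,070 = 16.4 months (meets 3-month minimum)
Employment 44 ≥ 24 months
DTI 42.8% is within the 40%–45% exception band; checking compensating factors.
Reserves 16.4 ≥ 12 months; credit score 811 ≥ 660.
Both compensating conditions met → exception applies.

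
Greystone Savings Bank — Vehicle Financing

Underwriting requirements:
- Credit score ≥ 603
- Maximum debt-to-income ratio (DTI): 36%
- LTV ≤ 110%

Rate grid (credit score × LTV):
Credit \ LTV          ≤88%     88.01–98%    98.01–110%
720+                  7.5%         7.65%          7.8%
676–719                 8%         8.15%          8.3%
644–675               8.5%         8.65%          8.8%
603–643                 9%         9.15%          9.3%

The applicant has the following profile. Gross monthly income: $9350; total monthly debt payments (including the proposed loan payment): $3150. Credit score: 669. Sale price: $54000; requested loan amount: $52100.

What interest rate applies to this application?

8.65%

Credit score 669 ≥ 603; Debt-to-income = 3,150/9,350 = 33.7% — meets 36% limit
LTV = 52,100/54,000 = 96.5% ≤ 110%
Credit 669 → row 644–675; LTV 96.5% → column 88.01–98%. Grid cell → 8.65%.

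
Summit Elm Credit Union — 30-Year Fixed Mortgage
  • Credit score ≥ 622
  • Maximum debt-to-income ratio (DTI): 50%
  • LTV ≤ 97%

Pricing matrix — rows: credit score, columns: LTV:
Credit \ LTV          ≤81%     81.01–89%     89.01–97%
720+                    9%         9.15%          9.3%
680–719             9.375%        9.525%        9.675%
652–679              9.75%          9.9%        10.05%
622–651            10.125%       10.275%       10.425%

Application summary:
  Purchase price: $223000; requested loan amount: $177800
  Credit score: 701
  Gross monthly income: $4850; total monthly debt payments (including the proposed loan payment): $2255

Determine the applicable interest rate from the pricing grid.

Credit score 701 ≥ 622; DTI = 2,255/4,850 = 46.5% ≤ 50%
Loan-to-value = 177,800/223,000 = 79.7% — pass (97% max)
Row: 701 falls in 680–719. Column: 79.7% falls in ≤81%. Rate = 9.375%.

9.375%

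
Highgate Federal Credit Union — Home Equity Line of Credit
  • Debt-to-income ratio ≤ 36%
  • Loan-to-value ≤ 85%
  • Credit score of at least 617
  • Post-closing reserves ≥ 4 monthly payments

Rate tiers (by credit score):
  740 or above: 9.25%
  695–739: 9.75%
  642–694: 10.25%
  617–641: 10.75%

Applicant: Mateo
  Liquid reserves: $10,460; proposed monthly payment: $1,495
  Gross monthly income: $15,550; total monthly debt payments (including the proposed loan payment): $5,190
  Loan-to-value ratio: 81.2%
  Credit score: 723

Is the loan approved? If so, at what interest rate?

Approved at 9.75%

Credit score 723 ≥ 617 (meets minimum)
Reserves: 10,460 ÷ 1,495 = 7.0 months (meets 4-month minimum)
LTV 81.2% ≤ 85%
DTI = 5,190/15,550 = 33.4% ≤ 36%
All requirements met. Score 723 falls in the 695–739 tier → 9.75%.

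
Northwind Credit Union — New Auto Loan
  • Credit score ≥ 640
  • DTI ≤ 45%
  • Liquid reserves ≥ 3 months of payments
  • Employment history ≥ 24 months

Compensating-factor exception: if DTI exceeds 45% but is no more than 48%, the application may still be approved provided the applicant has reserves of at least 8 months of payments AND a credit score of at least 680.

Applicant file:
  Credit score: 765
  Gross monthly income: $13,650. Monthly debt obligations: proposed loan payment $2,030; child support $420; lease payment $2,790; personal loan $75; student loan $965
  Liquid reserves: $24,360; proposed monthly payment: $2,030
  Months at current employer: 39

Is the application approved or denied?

Credit score 765 ≥ 640 (meets base)
Total debts = (2,030 + 420 + 2,790 + 75 + 965) = 6,280. DTI = 6,280/13,650 = 46% > 45% — standard DTI limit exceeded.
Reserves: 24,360 ÷ 2,030 = 12.0 months (meets 3-month minimum)
Employment 39 ≥ 24 months
46% falls in the override range (45%–48%), so the compensating-factor test applies.
Override check — reserves: 12.0 mo (ok); score: 765 (ok).
Both compensating conditions met → exception applies.

Approved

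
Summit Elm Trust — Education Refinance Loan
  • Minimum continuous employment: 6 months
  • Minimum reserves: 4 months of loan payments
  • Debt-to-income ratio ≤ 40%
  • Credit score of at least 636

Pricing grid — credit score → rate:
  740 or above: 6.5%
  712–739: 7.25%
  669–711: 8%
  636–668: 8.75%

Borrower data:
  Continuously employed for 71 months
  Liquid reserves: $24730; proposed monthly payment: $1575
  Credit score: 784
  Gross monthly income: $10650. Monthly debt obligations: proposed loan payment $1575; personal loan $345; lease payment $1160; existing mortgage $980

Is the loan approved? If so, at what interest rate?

Credit score 784 ≥ 636 (meets minimum)
Employment 71 ≥ 6 months
Liquid reserves cover 24,730/1,575 = 15.7 months — ≥ 4 required
Total monthly debts = (1,575 + 345 + 1,160 + 980) = 4,060. DTI = 4,060/10,650 = 38.1% ≤ 40%
All requirements met. Score 784 falls in the 740 or above tier → 6.5%.

Approved at 6.5%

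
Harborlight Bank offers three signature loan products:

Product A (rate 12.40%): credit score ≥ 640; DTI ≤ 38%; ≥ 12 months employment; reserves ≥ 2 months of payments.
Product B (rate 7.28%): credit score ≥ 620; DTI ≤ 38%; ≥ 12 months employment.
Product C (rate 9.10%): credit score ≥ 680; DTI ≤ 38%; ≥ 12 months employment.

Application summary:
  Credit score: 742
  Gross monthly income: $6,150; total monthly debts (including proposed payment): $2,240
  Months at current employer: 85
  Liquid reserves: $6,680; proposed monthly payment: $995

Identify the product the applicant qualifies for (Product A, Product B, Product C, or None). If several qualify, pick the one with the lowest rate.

DTI = 2,240/6,150 = 36.4%.
Reserves = 6,680/995 = 6.7 months.
Product A: score 742 ≥ 640; DTI 36.4% ≤ 38%; employment 85 ≥ 12 mo; reserves 6.7 ≥ 2 mo → qualifies.
Product B: score 742 ≥ 620; DTI 36.4% ≤ 38%; employment 85 ≥ 12 mo → qualifies.
Product C: score 742 ≥ 680; DTI 36.4% ≤ 38%; employment 85 ≥ 12 mo → qualifies.
Qualifying: Product A, Product B, Product C. Lowest rate is 7.28% → Product B.

Product B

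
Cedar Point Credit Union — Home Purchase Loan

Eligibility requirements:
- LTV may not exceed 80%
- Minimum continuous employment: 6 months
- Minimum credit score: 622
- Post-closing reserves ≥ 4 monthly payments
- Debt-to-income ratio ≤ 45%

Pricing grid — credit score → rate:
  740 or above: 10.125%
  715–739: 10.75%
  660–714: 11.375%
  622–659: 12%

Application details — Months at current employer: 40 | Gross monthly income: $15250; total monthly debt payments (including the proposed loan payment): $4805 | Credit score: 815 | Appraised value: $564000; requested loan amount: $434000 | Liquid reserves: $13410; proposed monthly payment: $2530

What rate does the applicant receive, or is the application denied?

Approved at 10.125%

Credit score 815 ≥ 622 (meets minimum)
Reserves = 13,410/2,530 = 5.3 months ≥ 4
LTV = 434,000/564,000 = 77% ≤ 80%
Employment 40 ≥ 6 months
DTI = 4,805/15,250 = 31.5% ≤ 45%
All requirements met. Score 815 falls in the 740 or above tier → 10.125%.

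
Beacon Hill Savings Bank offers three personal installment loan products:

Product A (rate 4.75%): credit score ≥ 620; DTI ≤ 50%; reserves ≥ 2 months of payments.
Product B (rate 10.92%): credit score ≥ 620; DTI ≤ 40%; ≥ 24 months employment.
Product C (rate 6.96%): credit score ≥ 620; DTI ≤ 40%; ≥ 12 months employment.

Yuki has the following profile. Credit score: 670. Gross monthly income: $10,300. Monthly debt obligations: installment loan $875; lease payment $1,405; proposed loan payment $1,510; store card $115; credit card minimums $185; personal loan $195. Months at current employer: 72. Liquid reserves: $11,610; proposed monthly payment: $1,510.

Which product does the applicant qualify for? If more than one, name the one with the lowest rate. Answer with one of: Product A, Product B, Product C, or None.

Total debts = (875 + 1,405 + 1,510 + 115 + 185 + 195) = 4,285; DTI = 4,285/10,300 = 41.6%.
Reserves = 11,610/1,510 = 7.7 months.
Product A: score 670 ≥ 620; DTI 41.6% ≤ 50%; reserves 7.7 ≥ 2 mo → qualifies.
Product B: score 670 ≥ 620; DTI 41.6% > 40%; employment 72 ≥ 24 mo → does not qualify.
Product C: score 670 ≥ 620; DTI 41.6% > 40%; employment 72 ≥ 12 mo → does not qualify.

Product A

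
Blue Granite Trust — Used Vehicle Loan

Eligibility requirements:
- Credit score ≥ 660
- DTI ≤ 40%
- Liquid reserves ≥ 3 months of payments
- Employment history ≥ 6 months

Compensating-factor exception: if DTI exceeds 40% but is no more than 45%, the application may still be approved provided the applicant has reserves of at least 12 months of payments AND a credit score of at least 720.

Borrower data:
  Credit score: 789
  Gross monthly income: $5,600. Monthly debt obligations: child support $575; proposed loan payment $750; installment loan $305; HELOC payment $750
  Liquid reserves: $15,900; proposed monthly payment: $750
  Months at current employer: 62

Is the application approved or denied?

Credit score 789 ≥ 660 (meets base)
Total debts = (575 + 750 + 305 + 750) = 2,380. DTI: 2,380 ÷ 5,600 = 42.5%, over the 40% base limit.
Reserves: 15,900 ÷ 750 = 21.2 months (meets 3-month minimum)
Employment 62 ≥ 6 months
DTI 42.5% is within the 40%–45% exception band; checking compensating factors.
Reserves 21.2 ≥ 12 months; credit score 789 ≥ 720.
Both override conditions satisfied; DTI exception granted.

Approved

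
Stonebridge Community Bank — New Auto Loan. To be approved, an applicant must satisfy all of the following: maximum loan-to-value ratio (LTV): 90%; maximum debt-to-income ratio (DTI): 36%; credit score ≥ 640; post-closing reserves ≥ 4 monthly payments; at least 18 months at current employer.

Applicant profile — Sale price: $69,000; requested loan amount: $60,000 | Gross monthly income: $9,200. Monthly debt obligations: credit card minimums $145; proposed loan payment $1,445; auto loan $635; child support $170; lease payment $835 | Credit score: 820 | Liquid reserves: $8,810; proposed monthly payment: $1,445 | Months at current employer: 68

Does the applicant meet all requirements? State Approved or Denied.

Approved

LTV = 60,000/69,000 = 87% ≤ 90%
Total monthly debts = (145 + 1,445 + 635 + 170 + 835) = 3,230. Debt-to-income = 3,230/9,200 = 35.1% — meets 36% limit
Credit score 820 ≥ 640 (meets)
Reserves = 8,810/1,445 = 6.1 months ≥ 4
Employment 68 ≥ 18 months
All criteria satisfied.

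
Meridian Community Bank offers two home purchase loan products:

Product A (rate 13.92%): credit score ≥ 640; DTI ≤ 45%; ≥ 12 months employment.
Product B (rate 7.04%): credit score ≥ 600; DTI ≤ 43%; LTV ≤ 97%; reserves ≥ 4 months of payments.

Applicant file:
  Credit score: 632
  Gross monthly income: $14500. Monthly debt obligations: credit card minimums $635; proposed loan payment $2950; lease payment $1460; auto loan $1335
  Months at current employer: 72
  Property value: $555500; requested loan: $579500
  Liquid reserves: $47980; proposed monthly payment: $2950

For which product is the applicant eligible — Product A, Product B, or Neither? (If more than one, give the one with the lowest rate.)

Neither

Total debts = (635 + 2,950 + 1,460 + 1,335) = 6,380; DTI = 6,380/14,500 = 44%.
LTV = 579,500/555,500 = 104.3%.
Reserves = 47,980/2,950 = 16.3 months.
Product A: score 632 < 640; DTI 44% ≤ 45%; employment 72 ≥ 12 mo → does not qualify.
Product B: score 632 ≥ 600; DTI 44% > 43%; LTV 104.3% > 97%; reserves 16.3 ≥ 4 mo → does not qualify.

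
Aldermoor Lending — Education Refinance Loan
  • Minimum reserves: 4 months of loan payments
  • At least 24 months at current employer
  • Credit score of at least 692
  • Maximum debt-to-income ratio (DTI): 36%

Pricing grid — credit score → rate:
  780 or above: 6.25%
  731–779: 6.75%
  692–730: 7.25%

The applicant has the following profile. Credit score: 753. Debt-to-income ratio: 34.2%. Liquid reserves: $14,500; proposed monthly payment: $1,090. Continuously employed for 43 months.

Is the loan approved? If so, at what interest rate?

Approved at 6.75%

Credit score 753 ≥ 692 (meets minimum)
Debt-to-income 34.2% vs 36% cap — pass
Employment 43 ≥ 24 months
Reserves = 14,500/1,090 = 13.3 months ≥ 4
All requirements met. Score 753 falls in the 731–779 tier → 6.75%.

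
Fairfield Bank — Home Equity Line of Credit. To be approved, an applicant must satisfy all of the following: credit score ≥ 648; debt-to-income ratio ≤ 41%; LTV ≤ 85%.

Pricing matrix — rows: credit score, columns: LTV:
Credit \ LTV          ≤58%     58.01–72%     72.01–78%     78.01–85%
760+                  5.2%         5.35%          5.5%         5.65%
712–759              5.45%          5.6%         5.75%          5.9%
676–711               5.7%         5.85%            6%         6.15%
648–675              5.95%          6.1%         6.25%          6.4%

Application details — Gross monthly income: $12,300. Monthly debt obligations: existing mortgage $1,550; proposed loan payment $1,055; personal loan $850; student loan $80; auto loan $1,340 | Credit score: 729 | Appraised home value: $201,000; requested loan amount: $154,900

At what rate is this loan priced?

Credit score 729 ≥ 648; Total monthly debts = (1,550 + 1,055 + 850 + 80 + 1,340) = 4,875. Debt-to-income = 4,875/12,300 = 39.6% — meets 41% limit
Loan-to-value = 154,900/201,000 = 77.1% — pass (85% max)
Score 729 is in the 712–759 band; LTV 77.1% is in the 72.01–78% band → 5.75%.

5.75%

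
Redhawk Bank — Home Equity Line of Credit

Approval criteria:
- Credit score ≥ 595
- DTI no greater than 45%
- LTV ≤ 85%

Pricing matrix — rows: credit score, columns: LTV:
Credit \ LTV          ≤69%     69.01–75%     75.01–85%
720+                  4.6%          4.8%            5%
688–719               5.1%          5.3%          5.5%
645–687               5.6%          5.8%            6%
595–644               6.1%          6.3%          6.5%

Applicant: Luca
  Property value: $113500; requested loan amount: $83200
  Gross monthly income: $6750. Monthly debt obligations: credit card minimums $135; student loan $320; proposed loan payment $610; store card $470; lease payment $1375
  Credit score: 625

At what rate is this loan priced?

6.3%

Credit score 625 ≥ 595; Total monthly debts = (135 + 320 + 610 + 470 + 1,375) = 2,910. Debt-to-income = 2,910/6,750 = 43.1% — meets 45% limit
Loan-to-value = 83,200/113,500 = 73.3% — pass (85% max)
Credit 625 → row 595–644; LTV 73.3% → column 69.01–75%. Grid cell → 6.3%.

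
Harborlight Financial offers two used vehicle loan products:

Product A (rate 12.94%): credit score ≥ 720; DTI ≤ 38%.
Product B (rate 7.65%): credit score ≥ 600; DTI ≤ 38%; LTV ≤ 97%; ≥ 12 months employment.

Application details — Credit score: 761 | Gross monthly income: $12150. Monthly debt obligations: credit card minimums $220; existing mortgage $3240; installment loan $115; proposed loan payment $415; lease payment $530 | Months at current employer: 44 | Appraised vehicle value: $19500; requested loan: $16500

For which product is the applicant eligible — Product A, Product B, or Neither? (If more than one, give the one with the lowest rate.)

Product B

Total debts = (220 + 3,240 + 115 + 415 + 530) = 4,520; DTI = 4,520/12,150 = 37.2%.
LTV = 16,500/19,500 = 84.6%.
Product A: score 761 ≥ 720; DTI 37.2% ≤ 38% → qualifies.
Product B: score 761 ≥ 600; DTI 37.2% ≤ 38%; LTV 84.6% ≤ 97%; employment 44 ≥ 12 mo → qualifies.
Qualifying: Product A, Product B. Lowest rate is 7.65% → Product B.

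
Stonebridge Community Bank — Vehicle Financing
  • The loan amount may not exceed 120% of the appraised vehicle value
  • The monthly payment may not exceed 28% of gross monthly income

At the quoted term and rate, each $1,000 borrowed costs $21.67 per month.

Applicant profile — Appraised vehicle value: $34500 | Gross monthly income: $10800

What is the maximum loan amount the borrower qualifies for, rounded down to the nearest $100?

Payment cap: 28% × $10,800 = $3,024/month.
At $21.67 per $1,000, that supports 3,024/21.67 × 1,000 ≈ $139,547 → $139,500.
LTV cap: 120% × $34,500 = $41,400 → $41,400.
Binding constraint: loan-to-value.

$41,400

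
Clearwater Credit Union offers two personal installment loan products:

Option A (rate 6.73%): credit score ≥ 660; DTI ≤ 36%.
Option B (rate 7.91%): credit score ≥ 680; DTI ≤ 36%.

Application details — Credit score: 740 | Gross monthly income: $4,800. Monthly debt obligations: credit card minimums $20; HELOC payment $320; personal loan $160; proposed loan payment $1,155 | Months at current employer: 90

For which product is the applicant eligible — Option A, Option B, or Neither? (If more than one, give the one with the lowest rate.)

Total debts = (20 + 320 + 160 + 1,155) = 1,655; DTI = 1,655/4,800 = 34.5%.
Option A: score 740 ≥ 660; DTI 34.5% ≤ 36% → qualifies.
Option B: score 740 ≥ 680; DTI 34.5% ≤ 36% → qualifies.
Qualifying: Option A, Option B. Lowest rate is 6.73% → Option A.

Option A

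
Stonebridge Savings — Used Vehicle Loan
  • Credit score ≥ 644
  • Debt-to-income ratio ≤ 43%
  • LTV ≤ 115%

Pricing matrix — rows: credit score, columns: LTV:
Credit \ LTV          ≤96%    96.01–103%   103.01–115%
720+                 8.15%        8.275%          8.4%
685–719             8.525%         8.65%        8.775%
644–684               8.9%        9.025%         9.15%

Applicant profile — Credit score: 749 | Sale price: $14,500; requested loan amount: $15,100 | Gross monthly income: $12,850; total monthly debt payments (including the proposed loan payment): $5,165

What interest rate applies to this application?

8.4%

Credit score 749 ≥ 644; DTI: 5,165 ÷ 12,850 = 40.2%, within the 43% cap
Loan-to-value = 15,100/14,500 = 104.1% — pass (115% max)
Row: 749 falls in 720+. Column: 104.1% falls in 103.01–115%. Rate = 8.4%.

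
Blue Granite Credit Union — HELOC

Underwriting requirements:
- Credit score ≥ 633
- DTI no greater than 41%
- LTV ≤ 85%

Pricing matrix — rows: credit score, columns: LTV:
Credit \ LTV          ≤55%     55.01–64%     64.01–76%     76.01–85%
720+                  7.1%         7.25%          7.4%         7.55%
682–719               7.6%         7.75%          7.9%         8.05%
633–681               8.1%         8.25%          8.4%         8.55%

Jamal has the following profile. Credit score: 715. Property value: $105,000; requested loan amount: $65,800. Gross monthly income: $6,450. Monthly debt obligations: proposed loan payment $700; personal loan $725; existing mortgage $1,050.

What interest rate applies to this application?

7.75%

Credit score 715 ≥ 633; Total monthly debts = (700 + 725 + 1,050) = 2,475. DTI: 2,475 ÷ 6,450 = 38.4%, within the 41% cap
LTV: 65,800 ÷ 105,000 = 62.7%, within 85% cap
Row: 715 falls in 682–719. Column: 62.7% falls in 55.01–64%. Rate = 7.75%.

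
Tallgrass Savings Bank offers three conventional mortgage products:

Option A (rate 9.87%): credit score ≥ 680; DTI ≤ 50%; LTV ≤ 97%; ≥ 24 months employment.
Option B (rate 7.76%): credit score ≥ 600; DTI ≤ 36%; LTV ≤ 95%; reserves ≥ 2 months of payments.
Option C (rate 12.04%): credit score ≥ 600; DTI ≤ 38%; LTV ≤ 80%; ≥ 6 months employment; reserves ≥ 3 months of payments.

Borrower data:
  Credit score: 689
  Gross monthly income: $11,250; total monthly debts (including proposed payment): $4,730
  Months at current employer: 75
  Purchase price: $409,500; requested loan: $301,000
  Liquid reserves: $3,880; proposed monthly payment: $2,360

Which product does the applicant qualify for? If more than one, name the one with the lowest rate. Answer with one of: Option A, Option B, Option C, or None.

DTI = 4,730/11,250 = 42%.
LTV = 301,000/409,500 = 73.5%.
Reserves = 3,880/2,360 = 1.6 months.
Option A: score 689 ≥ 680; DTI 42% ≤ 50%; LTV 73.5% ≤ 97%; employment 75 ≥ 24 mo → qualifies.
Option B: score 689 ≥ 600; DTI 42% > 36%; LTV 73.5% ≤ 95%; reserves 1.6 < 2 mo → does not qualify.
Option C: score 689 ≥ 600; DTI 42% > 38%; LTV 73.5% ≤ 80%; employment 75 ≥ 6 mo; reserves 1.6 < 3 mo → does not qualify.

Option A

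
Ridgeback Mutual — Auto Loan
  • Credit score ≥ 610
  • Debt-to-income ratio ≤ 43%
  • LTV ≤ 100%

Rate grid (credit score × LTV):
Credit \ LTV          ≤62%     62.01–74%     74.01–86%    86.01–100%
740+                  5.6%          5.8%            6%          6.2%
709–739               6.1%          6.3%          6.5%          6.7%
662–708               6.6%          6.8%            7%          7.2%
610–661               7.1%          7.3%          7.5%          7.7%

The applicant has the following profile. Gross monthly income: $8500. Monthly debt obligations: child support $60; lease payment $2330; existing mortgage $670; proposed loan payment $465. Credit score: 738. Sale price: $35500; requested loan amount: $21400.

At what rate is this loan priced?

Credit score 738 ≥ 610; Total monthly debts = (60 + 2,330 + 670 + 465) = 3,525. DTI = 3,525/8,500 = 41.5% ≤ 43%
Loan-to-value = 21,400/35,500 = 60.3% — pass (100% max)
Credit 738 → row 709–739; LTV 60.3% → column ≤62%. Grid cell → 6.1%.

6.1%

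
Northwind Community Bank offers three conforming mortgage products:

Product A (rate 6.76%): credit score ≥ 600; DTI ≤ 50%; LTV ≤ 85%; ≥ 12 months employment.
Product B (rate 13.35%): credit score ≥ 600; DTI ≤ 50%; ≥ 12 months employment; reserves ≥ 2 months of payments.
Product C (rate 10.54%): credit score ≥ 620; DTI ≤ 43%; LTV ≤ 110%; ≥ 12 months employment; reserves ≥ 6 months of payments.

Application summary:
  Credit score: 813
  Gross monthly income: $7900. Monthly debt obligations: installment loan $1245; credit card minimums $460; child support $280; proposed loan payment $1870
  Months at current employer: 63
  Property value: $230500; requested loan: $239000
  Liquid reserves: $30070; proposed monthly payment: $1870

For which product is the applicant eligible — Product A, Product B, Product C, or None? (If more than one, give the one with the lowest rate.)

Total debts = (1,245 + 460 + 280 + 1,870) = 3,855; DTI = 3,855/7,900 = 48.8%.
LTV = 239,000/230,500 = 103.7%.
Reserves = 30,070/1,870 = 16.1 months.
Product A: score 813 ≥ 600; DTI 48.8% ≤ 50%; LTV 103.7% > 85%; employment 63 ≥ 12 mo → does not qualify.
Product B: score 813 ≥ 600; DTI 48.8% ≤ 50%; employment 63 ≥ 12 mo; reserves 16.1 ≥ 2 mo → qualifies.
Product C: score 813 ≥ 620; DTI 48.8% > 43%; LTV 103.7% ≤ 110%; employment 63 ≥ 12 mo; reserves 16.1 ≥ 6 mo → does not qualify.

Product B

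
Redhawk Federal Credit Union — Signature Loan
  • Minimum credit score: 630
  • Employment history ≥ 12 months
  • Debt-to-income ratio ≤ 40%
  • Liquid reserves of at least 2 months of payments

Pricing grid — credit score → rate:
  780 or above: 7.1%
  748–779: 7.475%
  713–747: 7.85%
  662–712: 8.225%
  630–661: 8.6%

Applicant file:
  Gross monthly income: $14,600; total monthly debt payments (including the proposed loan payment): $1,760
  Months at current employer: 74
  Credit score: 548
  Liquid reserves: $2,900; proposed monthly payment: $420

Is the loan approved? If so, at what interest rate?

Denied

Credit score 548 < 630 (below minimum)
DTI = 1,760/14,600 = 12.1% ≤ 40%
Reserves: 2,900 ÷ 420 = 6.9 months (meets 2-month minimum)
Employment 74 ≥ 12 months
Not all requirements met → denied.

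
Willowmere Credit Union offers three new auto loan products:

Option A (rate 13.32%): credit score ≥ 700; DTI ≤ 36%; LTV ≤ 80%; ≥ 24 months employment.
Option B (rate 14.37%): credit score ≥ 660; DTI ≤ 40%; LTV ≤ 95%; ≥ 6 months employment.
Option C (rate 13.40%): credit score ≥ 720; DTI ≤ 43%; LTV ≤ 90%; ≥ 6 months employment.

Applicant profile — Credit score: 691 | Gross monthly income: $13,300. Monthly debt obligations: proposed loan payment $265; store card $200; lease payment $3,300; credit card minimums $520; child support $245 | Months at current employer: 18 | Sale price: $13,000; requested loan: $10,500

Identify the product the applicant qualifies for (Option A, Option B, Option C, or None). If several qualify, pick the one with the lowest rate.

Total debts = (265 + 200 + 3,300 + 520 + 245) = 4,530; DTI = 4,530/13,300 = 34.1%.
LTV = 10,500/13,000 = 80.8%.
Option A: score 691 < 700; DTI 34.1% ≤ 36%; LTV 80.8% > 80%; employment 18 < 24 mo → does not qualify.
Option B: score 691 ≥ 660; DTI 34.1% ≤ 40%; LTV 80.8% ≤ 95%; employment 18 ≥ 6 mo → qualifies.
Option C: score 691 < 720; DTI 34.1% ≤ 43%; LTV 80.8% ≤ 90%; employment 18 ≥ 6 mo → does not qualify.

Option B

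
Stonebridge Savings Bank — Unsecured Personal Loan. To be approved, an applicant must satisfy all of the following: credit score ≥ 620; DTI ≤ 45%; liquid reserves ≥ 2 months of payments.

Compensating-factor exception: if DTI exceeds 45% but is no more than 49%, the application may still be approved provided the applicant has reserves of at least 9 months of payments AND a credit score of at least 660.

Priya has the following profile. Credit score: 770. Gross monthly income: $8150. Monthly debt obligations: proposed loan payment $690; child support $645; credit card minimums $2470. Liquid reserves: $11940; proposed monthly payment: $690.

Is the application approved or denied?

Credit score 770 ≥ 620 (meets base)
Total debts = (690 + 645 + 2,470) = 3,805. DTI: 3,805 ÷ 8,150 = 46.7%, over the 45% base limit.
Reserves: 11,940 ÷ 690 = 17.3 months (meets 2-month minimum)
DTI 46.7% is within the 45%–49% exception band; checking compensating factors.
Reserves 17.3 ≥ 9 months; credit score 770 ≥ 660.
Both compensating conditions met → exception applies.

Approved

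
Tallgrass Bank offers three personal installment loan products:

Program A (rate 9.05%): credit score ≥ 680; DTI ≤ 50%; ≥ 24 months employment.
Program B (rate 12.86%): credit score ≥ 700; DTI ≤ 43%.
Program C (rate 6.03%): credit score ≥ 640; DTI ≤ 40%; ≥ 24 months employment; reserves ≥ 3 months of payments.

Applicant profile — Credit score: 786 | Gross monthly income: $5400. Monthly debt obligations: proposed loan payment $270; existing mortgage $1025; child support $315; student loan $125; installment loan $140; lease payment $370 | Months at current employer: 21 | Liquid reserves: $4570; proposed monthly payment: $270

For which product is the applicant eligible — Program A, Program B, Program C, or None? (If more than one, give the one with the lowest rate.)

Total debts = (270 + 1,025 + 315 + 125 + 140 + 370) = 2,245; DTI = 2,245/5,400 = 41.6%.
Reserves = 4,570/270 = 16.9 months.
Program A: score 786 ≥ 680; DTI 41.6% ≤ 50%; employment 21 < 24 mo → does not qualify.
Program B: score 786 ≥ 700; DTI 41.6% ≤ 43% → qualifies.
Program C: score 786 ≥ 640; DTI 41.6% > 40%; employment 21 < 24 mo; reserves 16.9 ≥ 3 mo → does not qualify.

Program B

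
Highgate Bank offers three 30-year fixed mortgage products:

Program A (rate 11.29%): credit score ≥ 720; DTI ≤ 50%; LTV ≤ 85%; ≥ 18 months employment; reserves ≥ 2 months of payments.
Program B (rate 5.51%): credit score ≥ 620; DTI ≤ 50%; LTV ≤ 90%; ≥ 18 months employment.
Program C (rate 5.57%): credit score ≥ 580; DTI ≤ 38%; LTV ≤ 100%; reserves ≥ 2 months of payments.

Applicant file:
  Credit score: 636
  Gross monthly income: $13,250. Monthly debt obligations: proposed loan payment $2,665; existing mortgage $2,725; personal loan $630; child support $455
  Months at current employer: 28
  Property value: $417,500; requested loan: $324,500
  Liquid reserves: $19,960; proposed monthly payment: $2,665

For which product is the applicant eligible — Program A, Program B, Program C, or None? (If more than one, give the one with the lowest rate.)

Total debts = (2,665 + 2,725 + 630 + 455) = 6,475; DTI = 6,475/13,250 = 48.9%.
LTV = 324,500/417,500 = 77.7%.
Reserves = 19,960/2,665 = 7.5 months.
Program A: score 636 < 720; DTI 48.9% ≤ 50%; LTV 77.7% ≤ 85%; employment 28 ≥ 18 mo; reserves 7.5 ≥ 2 mo → does not qualify.
Program B: score 636 ≥ 620; DTI 48.9% ≤ 50%; LTV 77.7% ≤ 90%; employment 28 ≥ 18 mo → qualifies.
Program C: score 636 ≥ 580; DTI 48.9% > 38%; LTV 77.7% ≤ 100%; reserves 7.5 ≥ 2 mo → does not qualify.

Program B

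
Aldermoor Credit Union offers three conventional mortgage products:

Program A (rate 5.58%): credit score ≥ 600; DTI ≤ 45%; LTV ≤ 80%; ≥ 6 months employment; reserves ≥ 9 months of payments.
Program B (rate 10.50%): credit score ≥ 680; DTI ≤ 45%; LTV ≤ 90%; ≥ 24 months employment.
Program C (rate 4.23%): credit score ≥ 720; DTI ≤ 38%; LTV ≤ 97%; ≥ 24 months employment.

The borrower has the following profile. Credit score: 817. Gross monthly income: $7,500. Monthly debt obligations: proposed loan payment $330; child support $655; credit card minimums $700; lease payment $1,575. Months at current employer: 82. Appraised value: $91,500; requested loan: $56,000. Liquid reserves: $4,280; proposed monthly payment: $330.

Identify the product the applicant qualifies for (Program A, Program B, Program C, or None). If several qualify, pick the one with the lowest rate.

Program A

Total debts = (330 + 655 + 700 + 1,575) = 3,260; DTI = 3,260/7,500 = 43.5%.
LTV = 56,000/91,500 = 61.2%.
Reserves = 4,280/330 = 13.0 months.
Program A: score 817 ≥ 600; DTI 43.5% ≤ 45%; LTV 61.2% ≤ 80%; employment 82 ≥ 6 mo; reserves 13.0 ≥ 9 mo → qualifies.
Program B: score 817 ≥ 680; DTI 43.5% ≤ 45%; LTV 61.2% ≤ 90%; employment 82 ≥ 24 mo → qualifies.
Program C: score 817 ≥ 720; DTI 43.5% > 38%; LTV 61.2% ≤ 97%; employment 82 ≥ 24 mo → does not qualify.
Qualifying: Program A, Program B. Lowest rate is 5.58% → Program A.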